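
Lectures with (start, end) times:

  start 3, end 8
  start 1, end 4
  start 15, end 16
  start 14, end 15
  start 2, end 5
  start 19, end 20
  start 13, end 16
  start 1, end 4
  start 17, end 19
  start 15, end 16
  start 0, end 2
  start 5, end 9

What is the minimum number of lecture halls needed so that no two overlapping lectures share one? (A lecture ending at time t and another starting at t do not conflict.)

The answer is the maximum number of intervals overlapping at any instant.
starts: [0, 1, 1, 2, 3, 5, 13, 14, 15, 15, 17, 19]
ends:   [2, 4, 4, 5, 8, 9, 15, 16, 16, 16, 19, 20]
s0→1 s1→2 s1→3 e2→2 s2→3 s3→4  — peak 4.

4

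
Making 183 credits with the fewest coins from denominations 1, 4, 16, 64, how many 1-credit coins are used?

183 − 2×64→55 − 3×16→7 − 1×4→3 − 3×1→0
Count of 1: 3

3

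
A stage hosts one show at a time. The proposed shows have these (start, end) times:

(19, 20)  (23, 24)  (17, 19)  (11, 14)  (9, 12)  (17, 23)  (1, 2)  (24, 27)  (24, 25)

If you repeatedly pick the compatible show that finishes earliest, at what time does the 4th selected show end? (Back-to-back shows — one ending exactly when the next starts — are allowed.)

20

By end time: (1,2), (9,12), (11,14), (17,19), (19,20), (17,23), (23,24), (24,25), (24,27).
Pick (1,2); next start ≥ 2 → (9,12); next start ≥ 12 → (17,19); next start ≥ 19 → (19,20); next start ≥ 20 → (23,24); next start ≥ 24 → (24,25).
Selected: (1,2) (9,12) (17,19) (19,20) (23,24) (24,25)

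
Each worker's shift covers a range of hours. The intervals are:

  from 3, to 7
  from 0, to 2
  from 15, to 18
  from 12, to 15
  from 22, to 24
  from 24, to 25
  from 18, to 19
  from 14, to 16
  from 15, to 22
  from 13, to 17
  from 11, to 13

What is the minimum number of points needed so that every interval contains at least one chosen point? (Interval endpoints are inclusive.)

Sort by right endpoint; whenever an interval is uncovered, place a point at its right end.
By right end: [0,2]  [3,7]  [11,13]  [12,15]  [14,16]  [13,17]  [15,18]  [18,19]  [15,22]  [22,24]  [24,25]
[0,2] uncovered → point at 2; [3,7] uncovered → point at 7; [11,13] uncovered → point at 13; [14,16] uncovered → point at 16; [18,19] uncovered → point at 19; [22,24] uncovered → point at 24.
Points: 2, 7, 13, 16, 19, 24 (6 total).

6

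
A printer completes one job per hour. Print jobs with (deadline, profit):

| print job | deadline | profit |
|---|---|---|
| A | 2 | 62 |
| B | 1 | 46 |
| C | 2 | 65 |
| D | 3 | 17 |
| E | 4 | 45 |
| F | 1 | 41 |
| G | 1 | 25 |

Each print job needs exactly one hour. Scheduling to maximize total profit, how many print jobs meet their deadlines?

Sort by profit descending; place each in the latest free slot ≤ its deadline.
Profit order: C=65 A=62 B=46 E=45 F=41 G=25 D=17
Assign: C→slot 2, A→slot 1, B skipped, E→slot 4, F skipped, G skipped, D→slot 3.
Slots: [1:A] [2:C] [3:D] [4:E]
4 of 7 scheduled.

4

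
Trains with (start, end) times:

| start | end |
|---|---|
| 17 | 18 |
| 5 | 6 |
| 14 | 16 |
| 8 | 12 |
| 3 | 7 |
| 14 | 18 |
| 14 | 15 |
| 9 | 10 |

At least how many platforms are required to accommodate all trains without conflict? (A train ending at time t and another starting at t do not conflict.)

3

Count concurrent intervals with a sweep; the peak is the room count.
Events (time:±→running): 3:+→1 5:+→2 6:-→1 7:-→0 8:+→1 9:+→2 10:-→1 12:-→0 14:+→1 14:+→2 14:+→3 … peak 3.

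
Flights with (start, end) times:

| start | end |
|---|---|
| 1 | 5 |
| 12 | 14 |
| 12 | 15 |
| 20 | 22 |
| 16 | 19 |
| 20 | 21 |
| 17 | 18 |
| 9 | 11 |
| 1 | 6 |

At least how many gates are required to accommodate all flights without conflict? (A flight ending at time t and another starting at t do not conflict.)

2

Events (time:±→running): 1:+→1 1:+→2 … peak 2.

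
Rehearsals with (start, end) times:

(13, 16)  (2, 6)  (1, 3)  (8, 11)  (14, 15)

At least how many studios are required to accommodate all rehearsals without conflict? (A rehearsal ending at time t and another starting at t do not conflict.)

2

Count concurrent intervals with a sweep; the peak is the room count.
Events (time:±→running): 1:+→1 2:+→2 … peak 2.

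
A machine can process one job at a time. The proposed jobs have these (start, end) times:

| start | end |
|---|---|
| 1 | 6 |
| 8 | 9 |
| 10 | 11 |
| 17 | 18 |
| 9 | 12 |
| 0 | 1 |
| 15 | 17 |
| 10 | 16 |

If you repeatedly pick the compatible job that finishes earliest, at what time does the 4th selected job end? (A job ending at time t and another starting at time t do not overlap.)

11

By end time: (0,1), (1,6), (8,9), (10,11), (9,12), (10,16), (15,17), (17,18).
Pick (0,1); next start ≥ 1 → (1,6); next start ≥ 6 → (8,9); next start ≥ 9 → (10,11); next start ≥ 11 → (15,17); next start ≥ 17 → (17,18).
Selected: (0,1) (1,6) (8,9) (10,11) (15,17) (17,18)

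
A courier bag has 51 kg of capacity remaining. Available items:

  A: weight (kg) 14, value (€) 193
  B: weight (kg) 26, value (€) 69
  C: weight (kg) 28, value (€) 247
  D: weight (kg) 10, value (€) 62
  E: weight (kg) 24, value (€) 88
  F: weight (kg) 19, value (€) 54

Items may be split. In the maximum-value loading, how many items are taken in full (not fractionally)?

2

Greedy by value/weight ratio, highest first.
Ratios (sorted): A 13.79, C 8.82, D 6.20, E 3.67, F 2.84, B 2.65
take A (14 @ 193); take C (28 @ 247); take 9/10 of D → 55.80. Capacity used 51/51.
2 item(s) taken whole; one partial (take 9/10 of D).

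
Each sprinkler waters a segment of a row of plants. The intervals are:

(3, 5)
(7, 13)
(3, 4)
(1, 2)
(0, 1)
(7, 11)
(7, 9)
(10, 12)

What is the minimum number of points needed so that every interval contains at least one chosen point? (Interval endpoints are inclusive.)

Process intervals by earliest right end; each time one isn't hit yet, stab at its right endpoint.
By right end: [0,1]  [1,2]  [3,4]  [3,5]  [7,9]  [7,11]  [10,12]  [7,13]
[0,1] uncovered → point at 1; [3,4] uncovered → point at 4; [7,9] uncovered → point at 9; [10,12] uncovered → point at 12.
Points: 1, 4, 9, 12 (4 total).

4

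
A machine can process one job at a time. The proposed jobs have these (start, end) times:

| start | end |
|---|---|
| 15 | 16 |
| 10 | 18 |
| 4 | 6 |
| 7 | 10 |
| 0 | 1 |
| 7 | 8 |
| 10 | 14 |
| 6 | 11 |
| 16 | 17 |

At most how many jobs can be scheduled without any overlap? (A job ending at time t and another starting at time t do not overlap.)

6

By end time: (0,1), (4,6), (7,8), (7,10), (6,11), (10,14), (15,16), (16,17), (10,18).
Pick (0,1); next start ≥ 1 → (4,6); next start ≥ 6 → (7,8); next start ≥ 8 → (10,14); next start ≥ 14 → (15,16); next start ≥ 16 → (16,17).
Selected 6 jobs.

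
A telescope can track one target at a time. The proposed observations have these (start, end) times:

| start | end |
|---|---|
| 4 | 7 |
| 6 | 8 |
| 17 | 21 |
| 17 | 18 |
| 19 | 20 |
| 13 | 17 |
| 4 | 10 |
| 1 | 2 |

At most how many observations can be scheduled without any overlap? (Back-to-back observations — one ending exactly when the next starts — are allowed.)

Greedy by earliest finish: after sorting by end time, pick each interval compatible with the last pick.
Sorted by end: (1,2)  (4,7)  (6,8)  (4,10)  (13,17)  (17,18)  (19,20)  (17,21)
take (1,2); take (4,7); skip (6,8); skip (4,10); take (13,17); take (17,18); take (19,20); skip (17,21).
Selected 5 observations.

5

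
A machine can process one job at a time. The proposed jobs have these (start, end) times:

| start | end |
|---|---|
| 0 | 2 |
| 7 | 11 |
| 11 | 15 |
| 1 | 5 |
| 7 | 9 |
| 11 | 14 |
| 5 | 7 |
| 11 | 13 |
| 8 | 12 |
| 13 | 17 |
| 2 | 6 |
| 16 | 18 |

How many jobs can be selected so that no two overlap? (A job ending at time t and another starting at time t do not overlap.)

By end time: (0,2), (1,5), (2,6), (5,7), (7,9), (7,11), (8,12), (11,13), (11,14), (11,15), (13,17), (16,18).
Pick (0,2); next start ≥ 2 → (2,6); next start ≥ 6 → (7,9); next start ≥ 9 → (11,13); next start ≥ 13 → (13,17).
Selected 5 jobs.

5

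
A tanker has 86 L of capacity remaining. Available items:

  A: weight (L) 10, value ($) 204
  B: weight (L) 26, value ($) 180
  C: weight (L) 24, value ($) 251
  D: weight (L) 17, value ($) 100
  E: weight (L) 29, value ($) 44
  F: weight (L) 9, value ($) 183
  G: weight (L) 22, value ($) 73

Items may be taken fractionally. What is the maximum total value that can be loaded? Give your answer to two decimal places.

918.00

Sort by value per unit weight and fill in that order.
Ratios (sorted): A 20.40, F 20.33, C 10.46, B 6.92, D 5.88, G 3.32, E 1.52
take A (10 @ 204); take F (9 @ 183); take C (24 @ 251); take B (26 @ 180); take D (17 @ 100). Capacity used 86/86.
Total value = 918.00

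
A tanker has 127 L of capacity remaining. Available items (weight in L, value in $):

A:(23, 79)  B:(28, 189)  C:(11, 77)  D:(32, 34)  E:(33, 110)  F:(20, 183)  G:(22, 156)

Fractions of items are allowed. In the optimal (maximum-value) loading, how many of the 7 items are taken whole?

5

Greedy by value/weight ratio, highest first.
Order: F (183/20=9.15) > G (156/22=7.09) > C (77/11=7.00) > B (189/28=6.75) > A (79/23=3.43) > E (110/33=3.33) > D (34/32=1.06)
Fill: take F (20 @ 183) → take G (22 @ 156) → take C (11 @ 77) → take B (28 @ 189) → take A (23 @ 79) → take 23/33 of E → 76.67; 127/127 used.
5 item(s) taken whole; one partial (take 23/33 of E).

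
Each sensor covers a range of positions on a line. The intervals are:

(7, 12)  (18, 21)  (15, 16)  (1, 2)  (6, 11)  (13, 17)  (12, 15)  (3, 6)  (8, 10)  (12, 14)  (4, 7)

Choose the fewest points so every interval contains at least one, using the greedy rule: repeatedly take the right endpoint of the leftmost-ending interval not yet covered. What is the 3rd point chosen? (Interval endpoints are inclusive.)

Sort by right endpoint; whenever an interval is uncovered, place a point at its right end.
By right end: [1,2]  [3,6]  [4,7]  [8,10]  [6,11]  [7,12]  [12,14]  [12,15]  [15,16]  [13,17]  [18,21]
[1,2] uncovered → point at 2; [3,6] uncovered → point at 6; [8,10] uncovered → point at 10; [12,14] uncovered → point at 14; [15,16] uncovered → point at 16; [18,21] uncovered → point at 21.
Points: 2, 6, 10, 14, 16, 21 (6 total).

10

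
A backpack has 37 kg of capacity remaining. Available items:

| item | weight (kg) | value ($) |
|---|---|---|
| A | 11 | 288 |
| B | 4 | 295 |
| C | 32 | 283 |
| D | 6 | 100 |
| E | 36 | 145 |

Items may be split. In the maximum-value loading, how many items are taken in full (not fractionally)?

3

Ratios (sorted): B 73.75, A 26.18, D 16.67, C 8.84, E 4.03
take B (4 @ 295); take A (11 @ 288); take D (6 @ 100); take 16/32 of C → 141.50. Capacity used 37/37.
3 item(s) taken whole; one partial (take 16/32 of C).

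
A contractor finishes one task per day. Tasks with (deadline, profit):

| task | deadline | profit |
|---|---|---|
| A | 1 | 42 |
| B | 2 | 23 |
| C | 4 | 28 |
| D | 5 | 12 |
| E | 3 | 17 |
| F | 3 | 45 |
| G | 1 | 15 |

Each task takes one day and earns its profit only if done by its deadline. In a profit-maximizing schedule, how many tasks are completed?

5

Take jobs in profit order; each goes to the latest open slot no later than its deadline.
Profit order: F=45 A=42 C=28 B=23 E=17 G=15 D=12
Assign: F→slot 3, A→slot 1, C→slot 4, B→slot 2, E skipped, G skipped, D→slot 5.
Slots: [1:A] [2:B] [3:F] [4:C] [5:D]
5 of 7 scheduled.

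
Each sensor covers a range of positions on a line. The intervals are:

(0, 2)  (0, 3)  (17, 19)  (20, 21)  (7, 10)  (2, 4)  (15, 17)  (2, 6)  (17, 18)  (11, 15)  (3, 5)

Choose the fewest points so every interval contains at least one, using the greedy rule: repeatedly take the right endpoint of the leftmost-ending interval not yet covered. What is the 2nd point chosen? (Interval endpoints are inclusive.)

Process intervals by earliest right end; each time one isn't hit yet, stab at its right endpoint.
By right end: [0,2]  [0,3]  [2,4]  [3,5]  [2,6]  [7,10]  [11,15]  [15,17]  [17,18]  [17,19]  [20,21]
[0,2] uncovered → point at 2; [3,5] uncovered → point at 5; [7,10] uncovered → point at 10; [11,15] uncovered → point at 15; [17,18] uncovered → point at 18; [20,21] uncovered → point at 21.
Points: 2, 5, 10, 15, 18, 21 (6 total).

5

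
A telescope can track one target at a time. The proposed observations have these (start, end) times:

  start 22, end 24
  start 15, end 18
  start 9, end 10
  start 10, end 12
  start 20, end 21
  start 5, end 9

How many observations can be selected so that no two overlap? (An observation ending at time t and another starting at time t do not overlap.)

6

By end time: (5,9), (9,10), (10,12), (15,18), (20,21), (22,24).
Pick (5,9); next start ≥ 9 → (9,10); next start ≥ 10 → (10,12); next start ≥ 12 → (15,18); next start ≥ 18 → (20,21); next start ≥ 21 → (22,24).
Selected 6 observations.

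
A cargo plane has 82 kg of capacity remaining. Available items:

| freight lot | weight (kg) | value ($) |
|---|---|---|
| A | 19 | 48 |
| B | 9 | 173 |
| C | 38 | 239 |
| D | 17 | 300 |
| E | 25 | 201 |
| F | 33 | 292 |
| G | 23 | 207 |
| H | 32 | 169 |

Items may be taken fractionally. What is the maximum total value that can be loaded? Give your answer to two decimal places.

Ratios (sorted): B 19.22, D 17.65, G 9.00, F 8.85, E 8.04, C 6.29, H 5.28, A 2.53
take B (9 @ 173); take D (17 @ 300); take G (23 @ 207); take F (33 @ 292). Capacity used 82/82.
Total value = 972.00

972.00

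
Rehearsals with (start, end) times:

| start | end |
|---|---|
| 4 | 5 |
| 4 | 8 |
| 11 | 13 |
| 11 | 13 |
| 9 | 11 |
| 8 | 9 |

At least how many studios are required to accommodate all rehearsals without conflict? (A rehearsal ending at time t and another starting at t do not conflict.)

The answer is the maximum number of intervals overlapping at any instant.
Events (time:±→running): 4:+→1 4:+→2 … peak 2.

2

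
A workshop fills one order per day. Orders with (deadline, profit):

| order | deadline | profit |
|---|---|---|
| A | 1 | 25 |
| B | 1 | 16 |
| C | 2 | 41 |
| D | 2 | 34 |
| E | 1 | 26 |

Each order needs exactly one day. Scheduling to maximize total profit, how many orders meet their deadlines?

Profit order: C=41 D=34 E=26 A=25 B=16
Assign: C→slot 2, D→slot 1, E skipped, A skipped, B skipped.
Slots: [1:D] [2:C]
2 of 5 scheduled.

2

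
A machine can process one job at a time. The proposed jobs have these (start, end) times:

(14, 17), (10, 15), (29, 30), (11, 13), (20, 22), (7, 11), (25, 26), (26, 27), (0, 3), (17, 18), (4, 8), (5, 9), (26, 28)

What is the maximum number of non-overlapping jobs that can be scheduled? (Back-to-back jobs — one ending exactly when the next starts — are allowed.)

By end time: (0,3), (4,8), (5,9), (7,11), (11,13), (10,15), (14,17), (17,18), (20,22), (25,26), (26,27), (26,28), (29,30).
Pick (0,3); next start ≥ 3 → (4,8); next start ≥ 8 → (11,13); next start ≥ 13 → (14,17); next start ≥ 17 → (17,18); next start ≥ 18 → (20,22); next start ≥ 22 → (25,26); next start ≥ 26 → (26,27); next start ≥ 27 → (29,30).
Selected 9 jobs.

9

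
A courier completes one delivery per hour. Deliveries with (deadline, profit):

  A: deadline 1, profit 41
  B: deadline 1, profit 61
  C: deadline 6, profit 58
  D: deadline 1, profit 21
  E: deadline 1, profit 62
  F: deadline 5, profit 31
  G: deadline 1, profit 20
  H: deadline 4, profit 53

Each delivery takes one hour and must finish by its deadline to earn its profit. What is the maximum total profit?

204

Sort by profit descending; place each in the latest free slot ≤ its deadline.
By profit: E(d1,62), B(d1,61), C(d6,58), H(d4,53), A(d1,41), F(d5,31), D(d1,21), G(d1,20)
E→slot 1; B skipped; C→slot 6; H→slot 4; A skipped; F→slot 5; D skipped; G skipped.
Profit = 62 + 53 + 31 + 58 = 204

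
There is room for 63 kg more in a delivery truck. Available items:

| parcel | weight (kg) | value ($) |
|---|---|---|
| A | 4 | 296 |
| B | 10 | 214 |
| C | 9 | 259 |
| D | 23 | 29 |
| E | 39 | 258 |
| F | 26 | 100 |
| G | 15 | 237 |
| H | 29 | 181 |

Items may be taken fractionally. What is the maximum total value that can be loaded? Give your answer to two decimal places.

Greedy by value/weight ratio, highest first.
Ratios (sorted): A 74.00, C 28.78, B 21.40, G 15.80, E 6.62, H 6.24, F 3.85, D 1.26
take A (4 @ 296); take C (9 @ 259); take B (10 @ 214); take G (15 @ 237); take 25/39 of E → 165.38. Capacity used 63/63.
Total value = 1171.38

1171.38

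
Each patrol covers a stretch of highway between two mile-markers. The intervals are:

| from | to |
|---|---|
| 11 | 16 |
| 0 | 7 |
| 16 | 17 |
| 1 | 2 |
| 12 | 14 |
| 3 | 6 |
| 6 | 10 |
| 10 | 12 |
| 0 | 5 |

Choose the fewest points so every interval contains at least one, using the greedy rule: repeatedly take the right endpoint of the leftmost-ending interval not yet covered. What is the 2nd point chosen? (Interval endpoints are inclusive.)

6

Sort by right endpoint; whenever an interval is uncovered, place a point at its right end.
By right end: [1,2]  [0,5]  [3,6]  [0,7]  [6,10]  [10,12]  [12,14]  [11,16]  [16,17]
[1,2] uncovered → point at 2; [3,6] uncovered → point at 6; [10,12] uncovered → point at 12; [16,17] uncovered → point at 17.
Points: 2, 6, 12, 17 (4 total).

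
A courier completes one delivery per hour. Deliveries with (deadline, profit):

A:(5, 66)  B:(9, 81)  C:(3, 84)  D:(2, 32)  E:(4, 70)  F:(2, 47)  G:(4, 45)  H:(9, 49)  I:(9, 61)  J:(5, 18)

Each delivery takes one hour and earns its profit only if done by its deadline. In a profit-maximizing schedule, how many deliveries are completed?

Sort by profit descending; place each in the latest free slot ≤ its deadline.
Profit order: C=84 B=81 E=70 A=66 I=61 H=49 F=47 G=45 D=32 J=18
Assign: C→slot 3, B→slot 9, E→slot 4, A→slot 5, I→slot 8, H→slot 7, F→slot 2, G→slot 1, D skipped, J skipped.
Slots: [1:G] [2:F] [3:C] [4:E] [5:A] [7:H] [8:I] [9:B]
8 of 10 scheduled.

8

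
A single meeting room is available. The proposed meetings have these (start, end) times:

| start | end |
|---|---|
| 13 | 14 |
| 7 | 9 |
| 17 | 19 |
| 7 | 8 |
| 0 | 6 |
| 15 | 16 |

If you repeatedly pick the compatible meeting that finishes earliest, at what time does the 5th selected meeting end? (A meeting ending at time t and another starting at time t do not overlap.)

19

Greedy by earliest finish: after sorting by end time, pick each interval compatible with the last pick.
Sorted by end: (0,6)  (7,8)  (7,9)  (13,14)  (15,16)  (17,19)
take (0,6); take (7,8); skip (7,9); take (13,14); take (15,16); take (17,19).
Selected: (0,6) (7,8) (13,14) (15,16) (17,19)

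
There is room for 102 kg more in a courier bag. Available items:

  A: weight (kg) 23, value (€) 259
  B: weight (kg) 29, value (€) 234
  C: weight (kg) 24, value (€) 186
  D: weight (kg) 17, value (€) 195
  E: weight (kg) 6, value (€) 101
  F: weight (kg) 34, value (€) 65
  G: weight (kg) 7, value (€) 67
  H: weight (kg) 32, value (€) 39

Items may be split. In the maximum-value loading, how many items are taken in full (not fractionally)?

Order: E (101/6=16.83) > D (195/17=11.47) > A (259/23=11.26) > G (67/7=9.57) > B (234/29=8.07) > C (186/24=7.75) > F (65/34=1.91) > H (39/32=1.22)
Fill: take E (6 @ 101) → take D (17 @ 195) → take A (23 @ 259) → take G (7 @ 67) → take B (29 @ 234) → take 20/24 of C → 155.00; 102/102 used.
5 item(s) taken whole; one partial (take 20/24 of C).

5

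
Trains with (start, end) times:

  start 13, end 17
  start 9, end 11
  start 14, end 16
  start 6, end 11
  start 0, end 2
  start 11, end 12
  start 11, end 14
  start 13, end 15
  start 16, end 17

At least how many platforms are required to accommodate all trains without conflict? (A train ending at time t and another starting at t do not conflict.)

3

Count concurrent intervals with a sweep; the peak is the room count.
starts: [0, 6, 9, 11, 11, 13, 13, 14, 16]
ends:   [2, 11, 11, 12, 14, 15, 16, 17, 17]
s0→1 e2→0 s6→1 s9→2 e11→1 e11→0 s11→1 s11→2 e12→1 s13→2 s13→3  — peak 3.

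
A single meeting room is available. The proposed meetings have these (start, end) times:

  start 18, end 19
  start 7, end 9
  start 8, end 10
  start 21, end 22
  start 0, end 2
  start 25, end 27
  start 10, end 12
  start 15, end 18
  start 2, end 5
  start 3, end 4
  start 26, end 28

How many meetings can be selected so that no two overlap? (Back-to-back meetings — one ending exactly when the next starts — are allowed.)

8

By end time: (0,2), (3,4), (2,5), (7,9), (8,10), (10,12), (15,18), (18,19), (21,22), (25,27), (26,28).
Pick (0,2); next start ≥ 2 → (3,4); next start ≥ 4 → (7,9); next start ≥ 9 → (10,12); next start ≥ 12 → (15,18); next start ≥ 18 → (18,19); next start ≥ 19 → (21,22); next start ≥ 22 → (25,27).
Selected 8 meetings.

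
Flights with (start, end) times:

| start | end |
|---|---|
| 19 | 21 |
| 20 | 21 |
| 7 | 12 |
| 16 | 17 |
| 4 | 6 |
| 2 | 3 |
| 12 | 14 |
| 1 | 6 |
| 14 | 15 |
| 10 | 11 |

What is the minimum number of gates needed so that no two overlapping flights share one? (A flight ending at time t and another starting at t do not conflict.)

Count concurrent intervals with a sweep; the peak is the room count.
starts: [1, 2, 4, 7, 10, 12, 14, 16, 19, 20]
ends:   [3, 6, 6, 11, 12, 14, 15, 17, 21, 21]
s1→1 s2→2  — peak 2.

2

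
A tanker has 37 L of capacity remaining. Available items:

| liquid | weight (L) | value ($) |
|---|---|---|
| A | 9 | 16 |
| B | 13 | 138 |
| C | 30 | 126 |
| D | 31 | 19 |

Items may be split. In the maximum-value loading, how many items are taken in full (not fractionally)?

Greedy by value/weight ratio, highest first.
Order: B (138/13=10.62) > C (126/30=4.20) > A (16/9=1.78) > D (19/31=0.61)
Fill: take B (13 @ 138) → take 24/30 of C → 100.80; 37/37 used.
1 item(s) taken whole; one partial (take 24/30 of C).

1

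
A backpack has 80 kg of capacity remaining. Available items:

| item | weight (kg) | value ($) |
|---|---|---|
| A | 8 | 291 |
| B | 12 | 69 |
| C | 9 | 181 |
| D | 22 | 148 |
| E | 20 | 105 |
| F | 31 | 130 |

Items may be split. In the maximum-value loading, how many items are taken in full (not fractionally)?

5

Ratios (sorted): A 36.38, C 20.11, D 6.73, B 5.75, E 5.25, F 4.19
take A (8 @ 291); take C (9 @ 181); take D (22 @ 148); take B (12 @ 69); take E (20 @ 105); take 9/31 of F → 37.74. Capacity used 80/80.
5 item(s) taken whole; one partial (take 9/31 of F).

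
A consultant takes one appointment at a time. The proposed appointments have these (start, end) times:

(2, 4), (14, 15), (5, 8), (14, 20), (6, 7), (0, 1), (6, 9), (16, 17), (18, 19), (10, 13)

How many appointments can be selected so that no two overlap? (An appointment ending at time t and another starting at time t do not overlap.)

Greedy by earliest finish: after sorting by end time, pick each interval compatible with the last pick.
By end time: (0,1), (2,4), (6,7), (5,8), (6,9), (10,13), (14,15), (16,17), (18,19), (14,20).
Pick (0,1); next start ≥ 1 → (2,4); next start ≥ 4 → (6,7); next start ≥ 7 → (10,13); next start ≥ 13 → (14,15); next start ≥ 15 → (16,17); next start ≥ 17 → (18,19).
Selected 7 appointments.

7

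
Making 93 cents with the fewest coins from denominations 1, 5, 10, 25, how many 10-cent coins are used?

1

Greedy: take as many of the largest coin as possible, then repeat with the remainder.
93 − 3×25→18 − 1×10→8 − 1×5→3 − 3×1→0
Count of 10: 1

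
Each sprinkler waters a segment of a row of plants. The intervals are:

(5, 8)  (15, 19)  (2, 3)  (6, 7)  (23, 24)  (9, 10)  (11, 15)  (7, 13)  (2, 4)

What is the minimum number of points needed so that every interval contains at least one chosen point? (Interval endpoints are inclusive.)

Sort by right endpoint; whenever an interval is uncovered, place a point at its right end.
Sorted: [2,3] [2,4] [6,7] [5,8] [9,10] [7,13] [11,15] [15,19] [23,24]
{[2,3],[2,4]} hit by 3; {[6,7],[5,8]} hit by 7; {[9,10],[7,13]} hit by 10; {[11,15],[15,19]} hit by 15; {[23,24]} hit by 24.
Points: 3, 7, 10, 15, 24 (5 total).

5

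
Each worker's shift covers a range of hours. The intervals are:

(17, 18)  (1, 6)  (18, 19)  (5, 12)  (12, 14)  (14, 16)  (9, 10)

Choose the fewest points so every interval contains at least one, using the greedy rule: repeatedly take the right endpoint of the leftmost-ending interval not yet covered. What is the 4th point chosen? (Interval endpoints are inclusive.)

18

By right end: [1,6]  [9,10]  [5,12]  [12,14]  [14,16]  [17,18]  [18,19]
[1,6] uncovered → point at 6; [9,10] uncovered → point at 10; [12,14] uncovered → point at 14; [17,18] uncovered → point at 18.
Points: 6, 10, 14, 18 (4 total).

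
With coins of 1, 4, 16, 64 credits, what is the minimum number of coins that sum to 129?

3

129 − 2×64→1 − 1×1→0
Total coins = 2 + 1 = 3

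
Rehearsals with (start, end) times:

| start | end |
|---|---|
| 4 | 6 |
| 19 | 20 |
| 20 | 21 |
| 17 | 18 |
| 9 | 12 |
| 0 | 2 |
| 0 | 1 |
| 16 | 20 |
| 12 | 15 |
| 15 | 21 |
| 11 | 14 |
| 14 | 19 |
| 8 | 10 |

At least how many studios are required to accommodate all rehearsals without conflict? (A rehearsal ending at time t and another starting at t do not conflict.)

Count concurrent intervals with a sweep; the peak is the room count.
starts: [0, 0, 4, 8, 9, 11, 12, 14, 15, 16, 17, 19, 20]
ends:   [1, 2, 6, 10, 12, 14, 15, 18, 19, 20, 20, 21, 21]
s0→1 s0→2 e1→1 e2→0 s4→1 e6→0 s8→1 s9→2 e10→1 s11→2 e12→1 s12→2 e14→1 s14→2 e15→1 s15→2 s16→3 s17→4  — peak 4.

4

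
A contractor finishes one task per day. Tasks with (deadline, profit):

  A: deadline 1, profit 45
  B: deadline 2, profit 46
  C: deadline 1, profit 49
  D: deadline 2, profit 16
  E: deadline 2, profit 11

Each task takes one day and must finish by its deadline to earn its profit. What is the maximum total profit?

Profit order: C=49 B=46 A=45 D=16 E=11
Assign: C→slot 1, B→slot 2, A skipped, D skipped, E skipped.
Slots: [1:C] [2:B]
Profit = 49 + 46 = 95

95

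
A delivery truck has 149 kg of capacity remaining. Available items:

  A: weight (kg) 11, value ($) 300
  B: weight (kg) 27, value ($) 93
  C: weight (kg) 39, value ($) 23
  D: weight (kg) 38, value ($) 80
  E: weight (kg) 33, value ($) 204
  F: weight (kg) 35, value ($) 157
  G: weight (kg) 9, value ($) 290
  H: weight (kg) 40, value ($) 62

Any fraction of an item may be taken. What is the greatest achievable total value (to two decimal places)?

1115.58

Greedy by value/weight ratio, highest first.
Order: G (290/9=32.22) > A (300/11=27.27) > E (204/33=6.18) > F (157/35=4.49) > B (93/27=3.44) > D (80/38=2.11) > H (62/40=1.55) > C (23/39=0.59)
Fill: take G (9 @ 290) → take A (11 @ 300) → take E (33 @ 204) → take F (35 @ 157) → take B (27 @ 93) → take 34/38 of D → 71.58; 149/149 used.
Total value = 1115.58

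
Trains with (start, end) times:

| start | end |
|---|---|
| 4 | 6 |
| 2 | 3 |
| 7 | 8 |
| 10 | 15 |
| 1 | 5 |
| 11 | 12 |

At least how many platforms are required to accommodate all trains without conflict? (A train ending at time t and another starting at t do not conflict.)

2

starts: [1, 2, 4, 7, 10, 11]
ends:   [3, 5, 6, 8, 12, 15]
s1→1 s2→2  — peak 2.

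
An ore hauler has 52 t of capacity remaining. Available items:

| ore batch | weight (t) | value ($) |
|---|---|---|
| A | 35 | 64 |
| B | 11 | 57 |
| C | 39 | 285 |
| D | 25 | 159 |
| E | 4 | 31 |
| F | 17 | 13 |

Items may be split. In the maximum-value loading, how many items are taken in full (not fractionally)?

Sort by value per unit weight and fill in that order.
Ratios (sorted): E 7.75, C 7.31, D 6.36, B 5.18, A 1.83, F 0.76
take E (4 @ 31); take C (39 @ 285); take 9/25 of D → 57.24. Capacity used 52/52.
2 item(s) taken whole; one partial (take 9/25 of D).

2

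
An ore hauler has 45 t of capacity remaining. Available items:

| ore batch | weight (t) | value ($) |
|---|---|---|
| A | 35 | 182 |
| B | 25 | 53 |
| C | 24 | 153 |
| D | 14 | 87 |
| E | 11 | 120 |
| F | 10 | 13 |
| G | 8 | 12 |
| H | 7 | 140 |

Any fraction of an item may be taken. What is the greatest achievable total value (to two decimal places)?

431.64

Greedy by value/weight ratio, highest first.
Ratios (sorted): H 20.00, E 10.91, C 6.38, D 6.21, A 5.20, B 2.12, G 1.50, F 1.30
take H (7 @ 140); take E (11 @ 120); take C (24 @ 153); take 3/14 of D → 18.64. Capacity used 45/45.
Total value = 431.64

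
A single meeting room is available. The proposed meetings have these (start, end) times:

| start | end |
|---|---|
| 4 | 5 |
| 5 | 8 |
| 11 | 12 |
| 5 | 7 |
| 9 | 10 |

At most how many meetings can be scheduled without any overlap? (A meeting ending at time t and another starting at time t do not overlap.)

4

Order by finish time; keep every interval that doesn't clash with the previous kept one.
Sorted by end: (4,5)  (5,7)  (5,8)  (9,10)  (11,12)
take (4,5); take (5,7); skip (5,8); take (9,10); take (11,12).
Selected 4 meetings.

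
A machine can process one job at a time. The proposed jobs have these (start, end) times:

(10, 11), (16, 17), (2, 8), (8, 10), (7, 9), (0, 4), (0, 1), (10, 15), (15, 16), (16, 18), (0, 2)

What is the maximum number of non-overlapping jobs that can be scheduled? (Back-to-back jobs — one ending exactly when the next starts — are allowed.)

6

Greedy by earliest finish: after sorting by end time, pick each interval compatible with the last pick.
Sorted by end: (0,1)  (0,2)  (0,4)  (2,8)  (7,9)  (8,10)  (10,11)  (10,15)  (15,16)  (16,17)  (16,18)
take (0,1); take (2,8); take (8,10); take (10,11); take (15,16); take (16,17).
Selected 6 jobs.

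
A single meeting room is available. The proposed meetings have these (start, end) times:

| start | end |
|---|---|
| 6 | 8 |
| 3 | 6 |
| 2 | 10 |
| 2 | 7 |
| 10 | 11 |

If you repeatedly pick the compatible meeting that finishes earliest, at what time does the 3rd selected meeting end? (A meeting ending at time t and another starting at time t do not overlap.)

By end time: (3,6), (2,7), (6,8), (2,10), (10,11).
Pick (3,6); next start ≥ 6 → (6,8); next start ≥ 8 → (10,11).
Selected: (3,6) (6,8) (10,11)

11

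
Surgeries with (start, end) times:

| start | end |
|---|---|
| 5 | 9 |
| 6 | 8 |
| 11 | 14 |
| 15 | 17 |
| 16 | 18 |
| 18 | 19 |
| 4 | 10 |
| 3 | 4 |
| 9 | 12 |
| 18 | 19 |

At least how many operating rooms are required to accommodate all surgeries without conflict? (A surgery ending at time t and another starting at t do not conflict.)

Count concurrent intervals with a sweep; the peak is the room count.
starts: [3, 4, 5, 6, 9, 11, 15, 16, 18, 18]
ends:   [4, 8, 9, 10, 12, 14, 17, 18, 19, 19]
s3→1 e4→0 s4→1 s5→2 s6→3  — peak 3.

3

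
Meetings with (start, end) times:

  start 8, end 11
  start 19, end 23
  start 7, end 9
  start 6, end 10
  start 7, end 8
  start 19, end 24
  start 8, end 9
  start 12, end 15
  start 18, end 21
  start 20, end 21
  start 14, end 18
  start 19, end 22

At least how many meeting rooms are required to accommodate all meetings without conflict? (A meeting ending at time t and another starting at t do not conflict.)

starts: [6, 7, 7, 8, 8, 12, 14, 18, 19, 19, 19, 20]
ends:   [8, 9, 9, 10, 11, 15, 18, 21, 21, 22, 23, 24]
s6→1 s7→2 s7→3 e8→2 s8→3 s8→4 e9→3 e9→2 e10→1 e11→0 s12→1 s14→2 e15→1 e18→0 s18→1 s19→2 s19→3 s19→4 s20→5  — peak 5.

5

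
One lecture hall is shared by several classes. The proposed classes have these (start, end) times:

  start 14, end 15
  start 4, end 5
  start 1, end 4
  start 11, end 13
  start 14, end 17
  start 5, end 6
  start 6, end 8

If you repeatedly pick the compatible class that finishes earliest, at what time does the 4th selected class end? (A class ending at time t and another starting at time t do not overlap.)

8

Greedy by earliest finish: after sorting by end time, pick each interval compatible with the last pick.
By end time: (1,4), (4,5), (5,6), (6,8), (11,13), (14,15), (14,17).
Pick (1,4); next start ≥ 4 → (4,5); next start ≥ 5 → (5,6); next start ≥ 6 → (6,8); next start ≥ 8 → (11,13); next start ≥ 13 → (14,15).
Selected: (1,4) (4,5) (5,6) (6,8) (11,13) (14,15)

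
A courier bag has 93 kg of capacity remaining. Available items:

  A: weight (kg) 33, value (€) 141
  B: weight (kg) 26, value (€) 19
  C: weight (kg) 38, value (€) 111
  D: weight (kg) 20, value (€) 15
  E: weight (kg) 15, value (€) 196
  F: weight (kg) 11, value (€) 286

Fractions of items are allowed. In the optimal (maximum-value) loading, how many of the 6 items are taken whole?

3

Greedy by value/weight ratio, highest first.
Ratios (sorted): F 26.00, E 13.07, A 4.27, C 2.92, D 0.75, B 0.73
take F (11 @ 286); take E (15 @ 196); take A (33 @ 141); take 34/38 of C → 99.32. Capacity used 93/93.
3 item(s) taken whole; one partial (take 34/38 of C).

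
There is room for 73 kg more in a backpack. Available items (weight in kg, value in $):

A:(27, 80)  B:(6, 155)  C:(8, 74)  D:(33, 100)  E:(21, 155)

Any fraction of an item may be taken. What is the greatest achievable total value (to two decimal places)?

Sort by value per unit weight and fill in that order.
Order: B (155/6=25.83) > C (74/8=9.25) > E (155/21=7.38) > D (100/33=3.03) > A (80/27=2.96)
Fill: take B (6 @ 155) → take C (8 @ 74) → take E (21 @ 155) → take D (33 @ 100) → take 5/27 of A → 14.81; 73/73 used.
Total value = 498.81

498.81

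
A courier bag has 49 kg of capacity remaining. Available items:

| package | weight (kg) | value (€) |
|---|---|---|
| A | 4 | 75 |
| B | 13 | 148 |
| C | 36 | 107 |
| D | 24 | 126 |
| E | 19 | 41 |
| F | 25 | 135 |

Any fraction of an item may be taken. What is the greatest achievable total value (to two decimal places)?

394.75

Order: A (75/4=18.75) > B (148/13=11.38) > F (135/25=5.40) > D (126/24=5.25) > C (107/36=2.97) > E (41/19=2.16)
Fill: take A (4 @ 75) → take B (13 @ 148) → take F (25 @ 135) → take 7/24 of D → 36.75; 49/49 used.
Total value = 394.75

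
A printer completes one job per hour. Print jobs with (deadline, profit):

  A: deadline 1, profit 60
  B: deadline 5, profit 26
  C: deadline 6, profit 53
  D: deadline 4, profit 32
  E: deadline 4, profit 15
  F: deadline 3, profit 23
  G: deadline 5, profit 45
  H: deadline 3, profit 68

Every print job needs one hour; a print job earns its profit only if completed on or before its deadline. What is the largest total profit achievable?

284

Take jobs in profit order; each goes to the latest open slot no later than its deadline.
Profit order: H=68 A=60 C=53 G=45 D=32 B=26 F=23 E=15
Assign: H→slot 3, A→slot 1, C→slot 6, G→slot 5, D→slot 4, B→slot 2, F skipped, E skipped.
Slots: [1:A] [2:B] [3:H] [4:D] [5:G] [6:C]
Profit = 60 + 26 + 68 + 32 + 45 + 53 = 284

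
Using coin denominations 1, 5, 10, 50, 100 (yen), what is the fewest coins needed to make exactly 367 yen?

8

Greedy: take as many of the largest coin as possible, then repeat with the remainder.
367 = 3×100 + 1×50 + 1×10 + 1×5 + 2×1
Total coins = 3 + 1 + 1 + 1 + 2 = 8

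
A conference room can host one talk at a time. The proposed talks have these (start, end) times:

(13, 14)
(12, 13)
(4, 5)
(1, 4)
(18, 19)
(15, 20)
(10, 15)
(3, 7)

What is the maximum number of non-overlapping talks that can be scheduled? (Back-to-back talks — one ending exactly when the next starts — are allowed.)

5

By end time: (1,4), (4,5), (3,7), (12,13), (13,14), (10,15), (18,19), (15,20).
Pick (1,4); next start ≥ 4 → (4,5); next start ≥ 5 → (12,13); next start ≥ 13 → (13,14); next start ≥ 14 → (18,19).
Selected 5 talks.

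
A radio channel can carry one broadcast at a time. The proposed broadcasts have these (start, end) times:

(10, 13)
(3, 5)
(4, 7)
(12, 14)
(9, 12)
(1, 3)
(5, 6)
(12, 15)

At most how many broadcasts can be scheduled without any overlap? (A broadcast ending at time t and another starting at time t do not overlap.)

5

Greedy by earliest finish: after sorting by end time, pick each interval compatible with the last pick.
Sorted by end: (1,3)  (3,5)  (5,6)  (4,7)  (9,12)  (10,13)  (12,14)  (12,15)
take (1,3); take (3,5); take (5,6); skip (4,7); take (9,12); take (12,14).
Selected 5 broadcasts.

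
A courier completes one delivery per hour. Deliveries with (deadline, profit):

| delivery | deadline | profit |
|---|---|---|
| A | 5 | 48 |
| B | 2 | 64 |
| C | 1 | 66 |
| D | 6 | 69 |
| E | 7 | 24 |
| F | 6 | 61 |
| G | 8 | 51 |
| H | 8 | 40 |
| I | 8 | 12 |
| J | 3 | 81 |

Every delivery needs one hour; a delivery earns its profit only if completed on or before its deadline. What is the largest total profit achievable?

480

Profit order: J=81 D=69 C=66 B=64 F=61 G=51 A=48 H=40 E=24 I=12
Assign: J→slot 3, D→slot 6, C→slot 1, B→slot 2, F→slot 5, G→slot 8, A→slot 4, H→slot 7, E skipped, I skipped.
Slots: [1:C] [2:B] [3:J] [4:A] [5:F] [6:D] [7:H] [8:G]
Profit = 66 + 64 + 81 + 48 + 61 + 69 + 40 + 51 = 480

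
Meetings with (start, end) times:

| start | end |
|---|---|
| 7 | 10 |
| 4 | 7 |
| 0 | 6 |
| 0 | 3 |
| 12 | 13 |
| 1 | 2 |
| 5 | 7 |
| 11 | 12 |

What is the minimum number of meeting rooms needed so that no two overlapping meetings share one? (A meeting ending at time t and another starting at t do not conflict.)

The answer is the maximum number of intervals overlapping at any instant.
starts: [0, 0, 1, 4, 5, 7, 11, 12]
ends:   [2, 3, 6, 7, 7, 10, 12, 13]
s0→1 s0→2 s1→3  — peak 3.

3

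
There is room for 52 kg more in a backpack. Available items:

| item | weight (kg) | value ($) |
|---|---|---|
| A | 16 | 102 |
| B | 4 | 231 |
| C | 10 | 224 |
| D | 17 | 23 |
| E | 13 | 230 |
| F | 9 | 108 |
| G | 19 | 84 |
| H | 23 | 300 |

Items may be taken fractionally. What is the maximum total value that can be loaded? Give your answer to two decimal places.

1009.00

Sort by value per unit weight and fill in that order.
Ratios (sorted): B 57.75, C 22.40, E 17.69, H 13.04, F 12.00, A 6.38, G 4.42, D 1.35
take B (4 @ 231); take C (10 @ 224); take E (13 @ 230); take H (23 @ 300); take 2/9 of F → 24.00. Capacity used 52/52.
Total value = 1009.00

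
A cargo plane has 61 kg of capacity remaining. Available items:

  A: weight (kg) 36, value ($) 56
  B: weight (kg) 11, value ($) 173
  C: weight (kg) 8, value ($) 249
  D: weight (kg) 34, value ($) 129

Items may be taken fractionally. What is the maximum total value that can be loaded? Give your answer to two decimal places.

Order: C (249/8=31.12) > B (173/11=15.73) > D (129/34=3.79) > A (56/36=1.56)
Fill: take C (8 @ 249) → take B (11 @ 173) → take D (34 @ 129) → take 8/36 of A → 12.44; 61/61 used.
Total value = 563.44

563.44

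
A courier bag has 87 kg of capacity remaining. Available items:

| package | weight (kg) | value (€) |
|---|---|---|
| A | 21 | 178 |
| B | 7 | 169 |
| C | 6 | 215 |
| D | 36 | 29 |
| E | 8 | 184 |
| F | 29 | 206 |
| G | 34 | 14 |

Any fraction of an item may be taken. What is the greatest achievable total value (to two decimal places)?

964.89

Greedy by value/weight ratio, highest first.
Order: C (215/6=35.83) > B (169/7=24.14) > E (184/8=23.00) > A (178/21=8.48) > F (206/29=7.10) > D (29/36=0.81) > G (14/34=0.41)
Fill: take C (6 @ 215) → take B (7 @ 169) → take E (8 @ 184) → take A (21 @ 178) → take F (29 @ 206) → take 16/36 of D → 12.89; 87/87 used.
Total value = 964.89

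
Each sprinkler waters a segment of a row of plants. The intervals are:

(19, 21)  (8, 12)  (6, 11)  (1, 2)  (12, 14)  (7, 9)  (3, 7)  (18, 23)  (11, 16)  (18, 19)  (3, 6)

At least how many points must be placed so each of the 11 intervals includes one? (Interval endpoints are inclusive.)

By right end: [1,2]  [3,6]  [3,7]  [7,9]  [6,11]  [8,12]  [12,14]  [11,16]  [18,19]  [19,21]  [18,23]
[1,2] uncovered → point at 2; [3,6] uncovered → point at 6; [7,9] uncovered → point at 9; [12,14] uncovered → point at 14; [18,19] uncovered → point at 19.
Points: 2, 6, 9, 14, 19 (5 total).

5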